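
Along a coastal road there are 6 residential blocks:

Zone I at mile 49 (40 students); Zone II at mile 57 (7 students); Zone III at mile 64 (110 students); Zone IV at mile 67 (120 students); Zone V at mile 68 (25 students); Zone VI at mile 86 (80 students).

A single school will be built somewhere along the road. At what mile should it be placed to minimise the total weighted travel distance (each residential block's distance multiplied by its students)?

For a sum of weighted absolute distances on a line, the optimum is the weighted median (not the mean). Total weight W = 382; half-weight = 191.
Sort by position and accumulate weight:
  mile 49 (Zone I, w=40) → cum 40
  mile 57 (Zone II, w=7) → cum 47
  mile 64 (Zone III, w=110) → cum 157
  mile 67 (Zone IV, w=120) → cum 277  ≥ 191 → median here
  mile 68 (Zone V, w=25) → cum 302
  mile 86 (Zone VI, w=80) → cum 382
Optimal location: mile 67.

x = 67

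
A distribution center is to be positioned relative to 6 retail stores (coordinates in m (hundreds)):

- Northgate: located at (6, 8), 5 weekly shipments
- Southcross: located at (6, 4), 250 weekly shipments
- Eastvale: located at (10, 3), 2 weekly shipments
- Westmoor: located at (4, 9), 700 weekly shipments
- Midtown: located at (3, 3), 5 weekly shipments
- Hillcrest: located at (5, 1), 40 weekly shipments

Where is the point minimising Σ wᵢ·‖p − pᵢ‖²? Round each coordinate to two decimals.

The minimiser of Σwᵢ‖p−pᵢ‖² is the weighted centroid p* = (Σwᵢpᵢ)/(Σwᵢ).
Σwᵢ = 1002.
Σwᵢxᵢ = 5·6 + 250·6 + 2·10 + 700·4 + 5·3 + 40·5 = 4565.
Σwᵢyᵢ = 5·8 + 250·4 + 2·3 + 700·9 + 5·3 + 40·1 = 7401.
x* = 4565/1002 = 4.56, y* = 7401/1002 = 7.39.

(4.56, 7.39)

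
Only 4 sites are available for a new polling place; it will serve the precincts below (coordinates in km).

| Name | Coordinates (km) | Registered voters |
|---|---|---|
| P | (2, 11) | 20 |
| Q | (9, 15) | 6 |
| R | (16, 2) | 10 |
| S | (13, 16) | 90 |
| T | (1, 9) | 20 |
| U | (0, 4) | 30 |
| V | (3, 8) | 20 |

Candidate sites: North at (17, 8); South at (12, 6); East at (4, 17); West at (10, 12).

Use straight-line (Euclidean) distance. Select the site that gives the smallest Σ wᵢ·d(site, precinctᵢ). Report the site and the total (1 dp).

Total weighted distance at each candidate:
  North (17, 8): total = 2360.1
  South (12, 6): total = 2019.0
  East (4, 17): total = 1925.9
  West (10, 12): total = 1482.0
Minimum is at West with total 1482.0 km.

West, total 1482.0 km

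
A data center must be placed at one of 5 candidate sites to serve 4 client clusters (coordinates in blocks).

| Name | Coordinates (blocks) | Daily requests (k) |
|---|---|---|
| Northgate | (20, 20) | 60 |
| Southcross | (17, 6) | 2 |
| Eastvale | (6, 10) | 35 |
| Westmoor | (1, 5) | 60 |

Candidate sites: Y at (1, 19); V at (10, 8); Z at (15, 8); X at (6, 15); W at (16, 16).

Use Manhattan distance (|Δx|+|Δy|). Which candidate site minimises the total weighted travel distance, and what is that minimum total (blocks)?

Total weighted distance at each candidate:
  Y (1, 19): total = 2588
  V (10, 8): total = 2268
  Z (15, 8): total = 2433
  X (6, 15): total = 2255
  W (16, 16): total = 2622
Minimum is at X with total 2255 blocks.

X, total 2255 blocks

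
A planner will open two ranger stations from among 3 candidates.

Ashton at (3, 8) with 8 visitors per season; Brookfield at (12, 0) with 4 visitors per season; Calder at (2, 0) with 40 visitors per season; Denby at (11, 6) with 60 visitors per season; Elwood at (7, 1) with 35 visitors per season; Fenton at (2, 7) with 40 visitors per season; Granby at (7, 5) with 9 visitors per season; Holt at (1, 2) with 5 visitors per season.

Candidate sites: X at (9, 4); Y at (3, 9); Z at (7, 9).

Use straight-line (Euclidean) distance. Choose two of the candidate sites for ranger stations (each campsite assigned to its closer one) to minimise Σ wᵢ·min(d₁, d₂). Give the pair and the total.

{X, Y}, total 792.4

Evaluate every pair (each demand assigned to the nearer of the two):
  {X, Y}: total = 792.4
  {X, Z}: total = 948.1
  {Y, Z}: total = 1153.2
Best pair: {X, Y} with total 792.4.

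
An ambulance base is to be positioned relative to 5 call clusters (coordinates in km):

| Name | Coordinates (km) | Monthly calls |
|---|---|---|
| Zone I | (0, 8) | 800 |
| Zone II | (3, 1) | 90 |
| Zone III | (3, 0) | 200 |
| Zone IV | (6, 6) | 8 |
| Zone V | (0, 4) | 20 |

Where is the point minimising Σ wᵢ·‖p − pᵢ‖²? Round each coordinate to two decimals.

The minimiser of Σwᵢ‖p−pᵢ‖² is the weighted centroid p* = (Σwᵢpᵢ)/(Σwᵢ).
Σwᵢ = 1118.
Σwᵢxᵢ = 800·0 + 90·3 + 200·3 + 8·6 + 20·0 = 918.
Σwᵢyᵢ = 800·8 + 90·1 + 200·0 + 8·6 + 20·4 = 6618.
x* = 918/1118 = 0.82, y* = 6618/1118 = 5.92.

(0.82, 5.92)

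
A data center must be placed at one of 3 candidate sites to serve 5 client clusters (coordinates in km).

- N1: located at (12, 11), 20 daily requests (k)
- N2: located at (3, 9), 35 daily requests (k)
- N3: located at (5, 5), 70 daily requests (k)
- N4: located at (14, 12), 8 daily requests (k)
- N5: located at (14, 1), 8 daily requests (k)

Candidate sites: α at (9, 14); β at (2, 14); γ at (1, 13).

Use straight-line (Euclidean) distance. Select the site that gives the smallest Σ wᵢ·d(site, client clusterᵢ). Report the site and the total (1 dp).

α, total 1202.1 km

Total weighted distance at each candidate:
  α (9, 14): total = 1202.1
  β (2, 14): total = 1290.2
  γ (1, 13): total = 1252.1
Minimum is at α with total 1202.1 km.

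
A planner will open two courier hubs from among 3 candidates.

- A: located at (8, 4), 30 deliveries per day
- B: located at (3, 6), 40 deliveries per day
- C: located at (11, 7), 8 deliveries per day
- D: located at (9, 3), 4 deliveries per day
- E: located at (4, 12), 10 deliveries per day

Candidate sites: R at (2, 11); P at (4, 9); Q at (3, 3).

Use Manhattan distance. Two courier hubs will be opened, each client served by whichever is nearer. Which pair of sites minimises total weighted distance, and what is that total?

Evaluate every pair (each demand assigned to the nearer of the two):
  {P, Q}: total = 426
  {R, Q}: total = 450
  {R, P}: total = 576
Best pair: {P, Q} with total 426.

{P, Q}, total 426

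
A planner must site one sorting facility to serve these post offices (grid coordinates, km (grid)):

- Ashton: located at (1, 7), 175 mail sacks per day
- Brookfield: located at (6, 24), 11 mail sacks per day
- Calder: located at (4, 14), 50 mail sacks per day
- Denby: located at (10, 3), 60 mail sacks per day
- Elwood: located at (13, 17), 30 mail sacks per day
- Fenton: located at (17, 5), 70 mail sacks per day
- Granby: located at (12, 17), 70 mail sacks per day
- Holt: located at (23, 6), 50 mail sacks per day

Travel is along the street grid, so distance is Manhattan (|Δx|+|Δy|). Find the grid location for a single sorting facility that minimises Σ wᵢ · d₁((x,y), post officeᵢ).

Manhattan distance separates: Σwᵢ(|x−xᵢ|+|y−yᵢ|) = Σwᵢ|x−xᵢ| + Σwᵢ|y−yᵢ|, so x and y are optimised independently as 1-D weighted medians.
Total weight W = 516; half = 258.
x-coordinate, sorted with cumulative weight:
  x=1 (Ashton, w=175) cum 175
  x=4 (Calder, w=50) cum 225
  x=6 (Brookfield, w=11) cum 236
  x=10 (Denby, w=60) cum 296  ← median
  x=12 (Granby, w=70) cum 366
  x=13 (Elwood, w=30) cum 396
  x=17 (Fenton, w=70) cum 466
  x=23 (Holt, w=50) cum 516
⇒ x* = 10
y-coordinate, sorted with cumulative weight:
  y=3 (Denby, w=60) cum 60
  y=5 (Fenton, w=70) cum 130
  y=6 (Holt, w=50) cum 180
  y=7 (Ashton, w=175) cum 355  ← median
  y=14 (Calder, w=50) cum 405
  y=17 (Elwood, w=30) cum 435
  y=17 (Granby, w=70) cum 505
  y=24 (Brookfield, w=11) cum 516
⇒ y* = 7

(10, 7)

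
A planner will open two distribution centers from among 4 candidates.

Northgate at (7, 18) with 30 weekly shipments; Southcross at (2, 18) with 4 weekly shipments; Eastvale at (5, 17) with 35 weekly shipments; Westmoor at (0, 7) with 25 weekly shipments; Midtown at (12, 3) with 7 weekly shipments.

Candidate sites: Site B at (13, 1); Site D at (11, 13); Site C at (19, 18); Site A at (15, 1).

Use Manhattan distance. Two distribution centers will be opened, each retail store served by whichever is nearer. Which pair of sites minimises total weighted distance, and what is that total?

Evaluate every pair (each demand assigned to the nearer of the two):
  {Site B, Site D}: total = 1122
  {Site D, Site A}: total = 1136
  {Site D, Site C}: total = 1178
  {Site B, Site C}: total = 1449
  {Site C, Site A}: total = 1513
  {Site B, Site A}: total = 2138
Best pair: {Site B, Site D} with total 1122.

{Site B, Site D}, total 1122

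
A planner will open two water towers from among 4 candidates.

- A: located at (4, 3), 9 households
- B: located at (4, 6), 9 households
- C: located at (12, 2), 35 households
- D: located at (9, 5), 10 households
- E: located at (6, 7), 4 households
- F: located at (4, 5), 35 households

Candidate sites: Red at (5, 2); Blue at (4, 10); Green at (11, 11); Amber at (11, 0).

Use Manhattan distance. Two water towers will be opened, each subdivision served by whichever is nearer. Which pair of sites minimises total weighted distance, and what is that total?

{Red, Amber}, total 402

Evaluate every pair (each demand assigned to the nearer of the two):
  {Red, Amber}: total = 402
  {Blue, Amber}: total = 469
  {Red, Blue}: total = 529
  {Red, Green}: total = 542
  {Blue, Green}: total = 724
  {Green, Amber}: total = 829
Best pair: {Red, Amber} with total 402.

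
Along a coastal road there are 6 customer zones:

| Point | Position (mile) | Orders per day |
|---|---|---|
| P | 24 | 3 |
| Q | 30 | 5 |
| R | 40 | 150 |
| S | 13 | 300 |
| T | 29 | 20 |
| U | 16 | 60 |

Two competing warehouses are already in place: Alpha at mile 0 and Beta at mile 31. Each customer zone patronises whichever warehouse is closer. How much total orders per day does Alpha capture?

300

The indifferent point is the midpoint (0+31)/2 = 15.5; customer zones left of it (closer to Alpha at 0) go to Alpha, those right go to Beta.
  S at 13 (w=300) → Alpha
  U at 16 (w=60) → Beta
  P at 24 (w=3) → Beta
  T at 29 (w=20) → Beta
  Q at 30 (w=5) → Beta
  R at 40 (w=150) → Beta
Alpha captures 300; Beta captures 238.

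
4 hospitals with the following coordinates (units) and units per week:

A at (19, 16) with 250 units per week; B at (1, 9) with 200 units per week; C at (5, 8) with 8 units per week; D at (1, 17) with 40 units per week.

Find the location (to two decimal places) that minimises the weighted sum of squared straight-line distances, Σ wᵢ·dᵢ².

(10.10, 13.14)

The minimiser of Σwᵢ‖p−pᵢ‖² is the weighted centroid p* = (Σwᵢpᵢ)/(Σwᵢ).
Σwᵢ = 498.
Σwᵢxᵢ = 250·19 + 200·1 + 8·5 + 40·1 = 5030.
Σwᵢyᵢ = 250·16 + 200·9 + 8·8 + 40·17 = 6544.
x* = 5030/498 = 10.10, y* = 6544/498 = 13.14.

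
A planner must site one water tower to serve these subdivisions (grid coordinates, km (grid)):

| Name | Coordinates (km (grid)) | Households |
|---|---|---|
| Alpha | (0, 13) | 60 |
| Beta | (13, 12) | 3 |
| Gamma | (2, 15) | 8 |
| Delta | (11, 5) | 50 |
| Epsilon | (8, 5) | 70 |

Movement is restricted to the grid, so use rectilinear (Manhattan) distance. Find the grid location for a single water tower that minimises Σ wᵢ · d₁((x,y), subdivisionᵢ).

(8, 5)

Manhattan distance separates: Σwᵢ(|x−xᵢ|+|y−yᵢ|) = Σwᵢ|x−xᵢ| + Σwᵢ|y−yᵢ|, so x and y are optimised independently as 1-D weighted medians.
Total weight W = 191; half = 95.5.
x-coordinate, sorted with cumulative weight:
  x=0 (Alpha, w=60) cum 60
  x=2 (Gamma, w=8) cum 68
  x=8 (Epsilon, w=70) cum 138  ← median
  x=11 (Delta, w=50) cum 188
  x=13 (Beta, w=3) cum 191
⇒ x* = 8
y-coordinate, sorted with cumulative weight:
  y=5 (Delta, w=50) cum 50
  y=5 (Epsilon, w=70) cum 120  ← median
  y=12 (Beta, w=3) cum 123
  y=13 (Alpha, w=60) cum 183
  y=15 (Gamma, w=8) cum 191
⇒ y* = 5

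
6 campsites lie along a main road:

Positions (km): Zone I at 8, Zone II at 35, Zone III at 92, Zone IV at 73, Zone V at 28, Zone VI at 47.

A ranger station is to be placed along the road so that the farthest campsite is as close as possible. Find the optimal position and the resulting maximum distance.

location 50, max distance 42

The 1-center on a line is the midpoint of the two extreme points: leftmost at 8, rightmost at 92.
Optimal location = (8 + 92)/2 = 50; maximum distance = (92 − 8)/2 = 42.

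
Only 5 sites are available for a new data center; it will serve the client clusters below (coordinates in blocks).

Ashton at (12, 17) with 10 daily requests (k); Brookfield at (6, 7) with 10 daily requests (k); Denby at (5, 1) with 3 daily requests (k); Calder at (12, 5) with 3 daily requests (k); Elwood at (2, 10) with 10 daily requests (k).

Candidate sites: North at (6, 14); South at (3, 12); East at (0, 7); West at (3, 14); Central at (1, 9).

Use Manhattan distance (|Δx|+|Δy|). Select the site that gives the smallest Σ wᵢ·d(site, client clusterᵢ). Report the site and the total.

Total weighted distance at each candidate:
  North (6, 14): total = 327
  South (3, 12): total = 337
  East (0, 7): total = 405
  West (3, 14): total = 369
  Central (1, 9): total = 361
Minimum is at North with total 327 blocks.

North, total 327 blocks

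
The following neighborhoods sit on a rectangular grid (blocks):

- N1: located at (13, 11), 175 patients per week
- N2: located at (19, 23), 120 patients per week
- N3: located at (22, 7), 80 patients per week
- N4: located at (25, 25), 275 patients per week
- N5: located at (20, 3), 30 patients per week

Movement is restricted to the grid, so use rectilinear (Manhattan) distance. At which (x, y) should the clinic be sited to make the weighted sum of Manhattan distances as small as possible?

Manhattan distance separates: Σwᵢ(|x−xᵢ|+|y−yᵢ|) = Σwᵢ|x−xᵢ| + Σwᵢ|y−yᵢ|, so x and y are optimised independently as 1-D weighted medians.
Total weight W = 680; half = 340.
x-coordinate, sorted with cumulative weight:
  x=13 (N1, w=175) cum 175
  x=19 (N2, w=120) cum 295
  x=20 (N5, w=30) cum 325
  x=22 (N3, w=80) cum 405  ← median
  x=25 (N4, w=275) cum 680
⇒ x* = 22
y-coordinate, sorted with cumulative weight:
  y=3 (N5, w=30) cum 30
  y=7 (N3, w=80) cum 110
  y=11 (N1, w=175) cum 285
  y=23 (N2, w=120) cum 405  ← median
  y=25 (N4, w=275) cum 680
⇒ y* = 23

(22, 23)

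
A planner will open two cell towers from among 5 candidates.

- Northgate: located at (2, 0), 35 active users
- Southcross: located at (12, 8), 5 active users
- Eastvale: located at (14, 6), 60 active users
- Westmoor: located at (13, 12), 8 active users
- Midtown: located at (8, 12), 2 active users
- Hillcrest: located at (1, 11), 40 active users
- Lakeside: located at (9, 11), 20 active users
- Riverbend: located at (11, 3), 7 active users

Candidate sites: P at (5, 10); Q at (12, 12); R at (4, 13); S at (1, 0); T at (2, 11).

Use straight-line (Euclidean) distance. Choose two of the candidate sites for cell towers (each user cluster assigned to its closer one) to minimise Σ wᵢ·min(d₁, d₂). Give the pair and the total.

{Q, T}, total 967.1

Evaluate every pair (each demand assigned to the nearer of the two):
  {Q, T}: total = 967.1
  {Q, S}: total = 1017.1
  {P, S}: total = 1047.4
  {P, Q}: total = 1071.7
  {Q, R}: total = 1146.7
  {R, S}: total = 1220.3
  {S, T}: total = 1220.8
  {P, T}: total = 1252.9
  {P, R}: total = 1357.1
  {R, T}: total = 1477.2
Best pair: {Q, T} with total 967.1.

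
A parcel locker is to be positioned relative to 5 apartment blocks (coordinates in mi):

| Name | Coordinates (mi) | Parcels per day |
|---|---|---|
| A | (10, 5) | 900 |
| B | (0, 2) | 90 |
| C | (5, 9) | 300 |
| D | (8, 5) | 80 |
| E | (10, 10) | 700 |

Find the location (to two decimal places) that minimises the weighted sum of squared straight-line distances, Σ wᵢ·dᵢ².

(8.76, 7.14)

The minimiser of Σwᵢ‖p−pᵢ‖² is the weighted centroid p* = (Σwᵢpᵢ)/(Σwᵢ).
Σwᵢ = 2070.
Σwᵢxᵢ = 900·10 + 90·0 + 300·5 + 80·8 + 700·10 = 18140.
Σwᵢyᵢ = 900·5 + 90·2 + 300·9 + 80·5 + 700·10 = 14780.
x* = 18140/2070 = 8.76, y* = 14780/2070 = 7.14.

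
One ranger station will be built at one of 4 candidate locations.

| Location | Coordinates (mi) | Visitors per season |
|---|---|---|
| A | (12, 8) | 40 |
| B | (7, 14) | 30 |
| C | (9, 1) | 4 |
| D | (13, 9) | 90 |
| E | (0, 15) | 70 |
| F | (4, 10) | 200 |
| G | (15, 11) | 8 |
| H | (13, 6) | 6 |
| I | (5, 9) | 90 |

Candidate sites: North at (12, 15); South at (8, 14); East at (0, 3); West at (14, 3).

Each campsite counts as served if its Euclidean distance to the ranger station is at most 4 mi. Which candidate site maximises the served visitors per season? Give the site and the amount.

Coverage radius r = 4 mi; a point is covered iff (Δx)²+(Δy)² ≤ 4² = 16.
  North (12, 15): covers {none} → 0
  South (8, 14): covers {B} → 30
  East (0, 3): covers {none} → 0
  West (14, 3): covers {H} → 6
Maximum coverage at South: 30 visitors per season.

South, covering 30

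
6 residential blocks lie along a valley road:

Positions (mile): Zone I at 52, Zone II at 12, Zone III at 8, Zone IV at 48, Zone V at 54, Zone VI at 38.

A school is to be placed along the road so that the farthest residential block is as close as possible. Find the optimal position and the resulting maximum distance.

The 1-center on a line is the midpoint of the two extreme points: leftmost at 8, rightmost at 54.
Optimal location = (8 + 54)/2 = 31; maximum distance = (54 − 8)/2 = 23.

location 31, max distance 23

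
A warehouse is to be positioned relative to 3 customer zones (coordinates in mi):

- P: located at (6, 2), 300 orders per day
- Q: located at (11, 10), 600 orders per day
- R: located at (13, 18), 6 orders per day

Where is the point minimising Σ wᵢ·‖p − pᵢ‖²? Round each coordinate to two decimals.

(9.36, 7.40)

The minimiser of Σwᵢ‖p−pᵢ‖² is the weighted centroid p* = (Σwᵢpᵢ)/(Σwᵢ).
Σwᵢ = 906.
Σwᵢxᵢ = 300·6 + 600·11 + 6·13 = 8478.
Σwᵢyᵢ = 300·2 + 600·10 + 6·18 = 6708.
x* = 8478/906 = 9.36, y* = 6708/906 = 7.40.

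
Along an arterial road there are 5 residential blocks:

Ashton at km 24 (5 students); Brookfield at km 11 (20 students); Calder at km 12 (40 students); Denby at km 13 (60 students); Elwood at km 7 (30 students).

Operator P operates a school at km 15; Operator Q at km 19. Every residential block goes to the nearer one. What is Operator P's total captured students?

The indifferent point is the midpoint (15+19)/2 = 17; residential blocks left of it (closer to Operator P at 15) go to Operator P, those right go to Operator Q.
  Elwood at 7 (w=30) → Operator P
  Brookfield at 11 (w=20) → Operator P
  Calder at 12 (w=40) → Operator P
  Denby at 13 (w=60) → Operator P
  Ashton at 24 (w=5) → Operator Q
Operator P captures 150; Operator Q captures 5.

150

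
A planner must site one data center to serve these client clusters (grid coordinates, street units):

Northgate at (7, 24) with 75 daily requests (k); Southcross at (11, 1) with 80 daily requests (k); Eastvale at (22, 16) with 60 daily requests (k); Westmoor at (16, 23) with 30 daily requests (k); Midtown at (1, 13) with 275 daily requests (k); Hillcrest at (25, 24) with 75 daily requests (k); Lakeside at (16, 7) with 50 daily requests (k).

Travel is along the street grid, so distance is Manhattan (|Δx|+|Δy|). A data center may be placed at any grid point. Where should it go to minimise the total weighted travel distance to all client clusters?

(7, 13)

Manhattan distance separates: Σwᵢ(|x−xᵢ|+|y−yᵢ|) = Σwᵢ|x−xᵢ| + Σwᵢ|y−yᵢ|, so x and y are optimised independently as 1-D weighted medians.
Total weight W = 645; half = 322.5.
x-coordinate, sorted with cumulative weight:
  x=1 (Midtown, w=275) cum 275
  x=7 (Northgate, w=75) cum 350  ← median
  x=11 (Southcross, w=80) cum 430
  x=16 (Westmoor, w=30) cum 460
  x=16 (Lakeside, w=50) cum 510
  x=22 (Eastvale, w=60) cum 570
  x=25 (Hillcrest, w=75) cum 645
⇒ x* = 7
y-coordinate, sorted with cumulative weight:
  y=1 (Southcross, w=80) cum 80
  y=7 (Lakeside, w=50) cum 130
  y=13 (Midtown, w=275) cum 405  ← median
  y=16 (Eastvale, w=60) cum 465
  y=23 (Westmoor, w=30) cum 495
  y=24 (Northgate, w=75) cum 570
  y=24 (Hillcrest, w=75) cum 645
⇒ y* = 13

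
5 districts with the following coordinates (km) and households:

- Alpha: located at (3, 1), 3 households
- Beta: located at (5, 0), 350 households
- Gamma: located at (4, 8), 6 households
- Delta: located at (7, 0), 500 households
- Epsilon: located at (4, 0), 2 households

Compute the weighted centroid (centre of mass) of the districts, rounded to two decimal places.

(6.15, 0.06)

The minimiser of Σwᵢ‖p−pᵢ‖² is the weighted centroid p* = (Σwᵢpᵢ)/(Σwᵢ).
Σwᵢ = 861.
Σwᵢxᵢ = 3·3 + 350·5 + 6·4 + 500·7 + 2·4 = 5291.
Σwᵢyᵢ = 3·1 + 350·0 + 6·8 + 500·0 + 2·0 = 51.
x* = 5291/861 = 6.15, y* = 51/861 = 0.06.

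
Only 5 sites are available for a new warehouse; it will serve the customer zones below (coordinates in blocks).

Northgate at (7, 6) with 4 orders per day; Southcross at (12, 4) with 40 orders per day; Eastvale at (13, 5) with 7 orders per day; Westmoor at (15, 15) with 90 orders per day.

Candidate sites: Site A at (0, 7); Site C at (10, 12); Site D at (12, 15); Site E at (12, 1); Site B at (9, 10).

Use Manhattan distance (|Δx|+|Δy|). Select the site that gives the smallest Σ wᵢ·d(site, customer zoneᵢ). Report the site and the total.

Total weighted distance at each candidate:
  Site A (0, 7): total = 2807
  Site C (10, 12): total = 1226
  Site D (12, 15): total = 843
  Site E (12, 1): total = 1725
  Site B (9, 10): total = 1437
Minimum is at Site D with total 843 blocks.

Site D, total 843 blocks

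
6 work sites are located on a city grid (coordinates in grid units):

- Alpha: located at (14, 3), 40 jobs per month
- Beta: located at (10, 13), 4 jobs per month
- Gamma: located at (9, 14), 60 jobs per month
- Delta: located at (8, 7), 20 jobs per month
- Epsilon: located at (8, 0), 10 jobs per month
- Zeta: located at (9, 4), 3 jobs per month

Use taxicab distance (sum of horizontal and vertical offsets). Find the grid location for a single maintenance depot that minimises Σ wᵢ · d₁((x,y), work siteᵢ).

(9, 7)

Manhattan distance separates: Σwᵢ(|x−xᵢ|+|y−yᵢ|) = Σwᵢ|x−xᵢ| + Σwᵢ|y−yᵢ|, so x and y are optimised independently as 1-D weighted medians.
Total weight W = 137; half = 68.5.
x-coordinate, sorted with cumulative weight:
  x=8 (Delta, w=20) cum 20
  x=8 (Epsilon, w=10) cum 30
  x=9 (Gamma, w=60) cum 90  ← median
  x=9 (Zeta, w=3) cum 93
  x=10 (Beta, w=4) cum 97
  x=14 (Alpha, w=40) cum 137
⇒ x* = 9
y-coordinate, sorted with cumulative weight:
  y=0 (Epsilon, w=10) cum 10
  y=3 (Alpha, w=40) cum 50
  y=4 (Zeta, w=3) cum 53
  y=7 (Delta, w=20) cum 73  ← median
  y=13 (Beta, w=4) cum 77
  y=14 (Gamma, w=60) cum 137
⇒ y* = 7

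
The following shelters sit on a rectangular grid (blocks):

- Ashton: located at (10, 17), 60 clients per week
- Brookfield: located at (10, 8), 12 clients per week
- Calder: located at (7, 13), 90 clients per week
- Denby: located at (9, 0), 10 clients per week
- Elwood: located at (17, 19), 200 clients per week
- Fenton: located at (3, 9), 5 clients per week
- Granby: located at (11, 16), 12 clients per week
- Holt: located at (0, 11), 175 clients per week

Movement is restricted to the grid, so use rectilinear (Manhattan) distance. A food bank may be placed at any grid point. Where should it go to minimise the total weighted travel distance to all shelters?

(10, 13)

Manhattan distance separates: Σwᵢ(|x−xᵢ|+|y−yᵢ|) = Σwᵢ|x−xᵢ| + Σwᵢ|y−yᵢ|, so x and y are optimised independently as 1-D weighted medians.
Total weight W = 564; half = 282.
x-coordinate, sorted with cumulative weight:
  x=0 (Holt, w=175) cum 175
  x=3 (Fenton, w=5) cum 180
  x=7 (Calder, w=90) cum 270
  x=9 (Denby, w=10) cum 280
  x=10 (Ashton, w=60) cum 340  ← median
  x=10 (Brookfield, w=12) cum 352
  x=11 (Granby, w=12) cum 364
  x=17 (Elwood, w=200) cum 564
⇒ x* = 10
y-coordinate, sorted with cumulative weight:
  y=0 (Denby, w=10) cum 10
  y=8 (Brookfield, w=12) cum 22
  y=9 (Fenton, w=5) cum 27
  y=11 (Holt, w=175) cum 202
  y=13 (Calder, w=90) cum 292  ← median
  y=16 (Granby, w=12) cum 304
  y=17 (Ashton, w=60) cum 364
  y=19 (Elwood, w=200) cum 564
⇒ y* = 13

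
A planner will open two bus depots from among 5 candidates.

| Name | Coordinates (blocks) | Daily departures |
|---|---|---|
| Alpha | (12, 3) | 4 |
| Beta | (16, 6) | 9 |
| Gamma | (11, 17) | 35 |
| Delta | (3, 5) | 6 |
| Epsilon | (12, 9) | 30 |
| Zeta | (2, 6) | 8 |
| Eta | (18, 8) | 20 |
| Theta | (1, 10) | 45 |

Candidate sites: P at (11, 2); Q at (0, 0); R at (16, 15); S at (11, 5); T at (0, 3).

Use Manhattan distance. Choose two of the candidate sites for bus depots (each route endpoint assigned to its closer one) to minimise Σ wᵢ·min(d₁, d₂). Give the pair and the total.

Evaluate every pair (each demand assigned to the nearer of the two):
  {S, T}: total = 1266
  {R, T}: total = 1284
  {Q, S}: total = 1443
  {R, S}: total = 1444
  {Q, R}: total = 1473
  {P, T}: total = 1544
  {P, S}: total = 1635
  {P, Q}: total = 1721
  {P, R}: total = 1734
  {Q, T}: total = 2524
Best pair: {S, T} with total 1266.

{S, T}, total 1266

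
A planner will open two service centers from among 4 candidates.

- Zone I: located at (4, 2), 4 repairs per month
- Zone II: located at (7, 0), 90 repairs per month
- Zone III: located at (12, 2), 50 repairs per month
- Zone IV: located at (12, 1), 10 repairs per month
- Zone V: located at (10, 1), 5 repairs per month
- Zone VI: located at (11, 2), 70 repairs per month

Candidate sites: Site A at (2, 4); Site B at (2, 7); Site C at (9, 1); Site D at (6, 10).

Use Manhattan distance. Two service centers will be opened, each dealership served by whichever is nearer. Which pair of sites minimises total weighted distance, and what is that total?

Evaluate every pair (each demand assigned to the nearer of the two):
  {Site A, Site C}: total = 731
  {Site B, Site C}: total = 739
  {Site C, Site D}: total = 739
  {Site A, Site B}: total = 2381
  {Site A, Site D}: total = 2381
  {Site B, Site D}: total = 2843
Best pair: {Site A, Site C} with total 731.

{Site A, Site C}, total 731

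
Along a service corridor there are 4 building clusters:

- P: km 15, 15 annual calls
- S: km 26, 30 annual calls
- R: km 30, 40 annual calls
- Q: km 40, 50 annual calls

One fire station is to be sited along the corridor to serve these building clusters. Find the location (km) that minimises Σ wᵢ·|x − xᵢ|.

For a sum of weighted absolute distances on a line, the optimum is the weighted median (not the mean). Total weight W = 135; half-weight = 67.5.
Sort by position and accumulate weight:
  km 15 (P, w=15) → cum 15
  km 26 (S, w=30) → cum 45
  km 30 (R, w=40) → cum 85  ≥ 67.5 → median here
  km 40 (Q, w=50) → cum 135
Optimal location: km 30.

x = 30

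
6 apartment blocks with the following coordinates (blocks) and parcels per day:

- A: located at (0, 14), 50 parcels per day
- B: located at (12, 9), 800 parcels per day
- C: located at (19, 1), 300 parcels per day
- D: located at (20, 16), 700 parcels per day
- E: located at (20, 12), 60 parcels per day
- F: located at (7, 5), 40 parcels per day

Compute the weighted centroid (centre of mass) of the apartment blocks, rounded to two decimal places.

(15.78, 10.42)

The minimiser of Σwᵢ‖p−pᵢ‖² is the weighted centroid p* = (Σwᵢpᵢ)/(Σwᵢ).
Σwᵢ = 1950.
Σwᵢxᵢ = 50·0 + 800·12 + 300·19 + 700·20 + 60·20 + 40·7 = 30780.
Σwᵢyᵢ = 50·14 + 800·9 + 300·1 + 700·16 + 60·12 + 40·5 = 20320.
x* = 30780/1950 = 15.78, y* = 20320/1950 = 10.42.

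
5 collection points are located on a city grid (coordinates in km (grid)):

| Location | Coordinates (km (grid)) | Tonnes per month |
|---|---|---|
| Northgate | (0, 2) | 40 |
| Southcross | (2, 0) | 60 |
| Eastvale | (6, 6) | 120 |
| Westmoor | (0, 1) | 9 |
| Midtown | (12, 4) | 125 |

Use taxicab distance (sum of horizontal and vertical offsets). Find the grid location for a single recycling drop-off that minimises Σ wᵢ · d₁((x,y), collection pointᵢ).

(6, 4)

Manhattan distance separates: Σwᵢ(|x−xᵢ|+|y−yᵢ|) = Σwᵢ|x−xᵢ| + Σwᵢ|y−yᵢ|, so x and y are optimised independently as 1-D weighted medians.
Total weight W = 354; half = 177.
x-coordinate, sorted with cumulative weight:
  x=0 (Northgate, w=40) cum 40
  x=0 (Westmoor, w=9) cum 49
  x=2 (Southcross, w=60) cum 109
  x=6 (Eastvale, w=120) cum 229  ← median
  x=12 (Midtown, w=125) cum 354
⇒ x* = 6
y-coordinate, sorted with cumulative weight:
  y=0 (Southcross, w=60) cum 60
  y=1 (Westmoor, w=9) cum 69
  y=2 (Northgate, w=40) cum 109
  y=4 (Midtown, w=125) cum 234  ← median
  y=6 (Eastvale, w=120) cum 354
⇒ y* = 4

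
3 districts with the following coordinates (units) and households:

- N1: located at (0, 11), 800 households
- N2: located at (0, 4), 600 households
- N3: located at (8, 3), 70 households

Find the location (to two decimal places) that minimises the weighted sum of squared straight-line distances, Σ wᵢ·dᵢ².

The minimiser of Σwᵢ‖p−pᵢ‖² is the weighted centroid p* = (Σwᵢpᵢ)/(Σwᵢ).
Σwᵢ = 1470.
Σwᵢxᵢ = 800·0 + 600·0 + 70·8 = 560.
Σwᵢyᵢ = 800·11 + 600·4 + 70·3 = 11410.
x* = 560/1470 = 0.38, y* = 11410/1470 = 7.76.

(0.38, 7.76)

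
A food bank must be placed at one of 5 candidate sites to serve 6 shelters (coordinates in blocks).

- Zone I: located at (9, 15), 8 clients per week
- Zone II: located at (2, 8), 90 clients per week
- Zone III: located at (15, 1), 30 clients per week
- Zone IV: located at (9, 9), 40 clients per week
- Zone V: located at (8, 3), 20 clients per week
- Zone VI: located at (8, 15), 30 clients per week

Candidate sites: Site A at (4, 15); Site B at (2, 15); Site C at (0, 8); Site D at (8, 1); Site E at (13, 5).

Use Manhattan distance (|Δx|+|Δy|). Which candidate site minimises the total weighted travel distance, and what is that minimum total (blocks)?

Site C, total 2078 blocks

Total weighted distance at each candidate:
  Site A (4, 15): total = 2480
  Site B (2, 15): total = 2556
  Site C (0, 8): total = 2078
  Site D (8, 1): total = 2320
  Site E (13, 5): total = 2462
Minimum is at Site C with total 2078 blocks.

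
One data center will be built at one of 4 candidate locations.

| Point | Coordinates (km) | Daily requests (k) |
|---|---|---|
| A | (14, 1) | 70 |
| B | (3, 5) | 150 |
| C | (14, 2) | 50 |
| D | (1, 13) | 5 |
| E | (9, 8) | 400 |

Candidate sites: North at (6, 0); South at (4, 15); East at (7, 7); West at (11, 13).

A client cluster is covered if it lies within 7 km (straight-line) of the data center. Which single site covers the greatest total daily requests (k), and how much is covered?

East, covering 550

Coverage radius r = 7 km; a point is covered iff (Δx)²+(Δy)² ≤ 7² = 49.
  North (6, 0): covers {B} → 150
  South (4, 15): covers {D} → 5
  East (7, 7): covers {B, E} → 550
  West (11, 13): covers {E} → 400
Maximum coverage at East: 550 daily requests (k).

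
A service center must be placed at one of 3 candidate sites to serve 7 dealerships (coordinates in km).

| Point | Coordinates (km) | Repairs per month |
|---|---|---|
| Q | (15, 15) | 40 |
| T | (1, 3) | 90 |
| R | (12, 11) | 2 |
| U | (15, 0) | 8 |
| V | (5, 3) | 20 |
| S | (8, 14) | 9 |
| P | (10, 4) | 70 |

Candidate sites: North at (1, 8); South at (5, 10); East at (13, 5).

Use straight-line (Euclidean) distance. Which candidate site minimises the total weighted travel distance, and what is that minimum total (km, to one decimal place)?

Total weighted distance at each candidate:
  North (1, 8): total = 2128.4
  South (5, 10): total = 2031.8
  East (13, 5): total = 2037.0
Minimum is at South with total 2031.8 km.

South, total 2031.8 km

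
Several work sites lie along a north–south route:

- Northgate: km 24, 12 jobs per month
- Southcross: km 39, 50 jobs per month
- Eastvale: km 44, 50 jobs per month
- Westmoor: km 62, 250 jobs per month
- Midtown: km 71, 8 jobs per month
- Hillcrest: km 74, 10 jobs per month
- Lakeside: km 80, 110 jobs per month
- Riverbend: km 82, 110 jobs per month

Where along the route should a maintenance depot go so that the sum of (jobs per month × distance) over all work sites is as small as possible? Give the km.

x = 62

For a sum of weighted absolute distances on a line, the optimum is the weighted median (not the mean). Total weight W = 600; half-weight = 300.
Sort by position and accumulate weight:
  km 24 (Northgate, w=12) → cum 12
  km 39 (Southcross, w=50) → cum 62
  km 44 (Eastvale, w=50) → cum 112
  km 62 (Westmoor, w=250) → cum 362  ≥ 300 → median here
  km 71 (Midtown, w=8) → cum 370
  km 74 (Hillcrest, w=10) → cum 380
  km 80 (Lakeside, w=110) → cum 490
  km 82 (Riverbend, w=110) → cum 600
Optimal location: km 62.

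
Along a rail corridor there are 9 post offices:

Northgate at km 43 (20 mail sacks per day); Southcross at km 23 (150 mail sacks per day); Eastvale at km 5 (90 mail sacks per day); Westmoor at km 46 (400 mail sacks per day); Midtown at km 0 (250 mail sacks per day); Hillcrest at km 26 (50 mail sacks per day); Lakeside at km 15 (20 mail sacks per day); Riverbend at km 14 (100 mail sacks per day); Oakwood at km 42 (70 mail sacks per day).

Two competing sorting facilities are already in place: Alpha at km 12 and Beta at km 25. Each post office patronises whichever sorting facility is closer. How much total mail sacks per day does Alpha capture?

The indifferent point is the midpoint (12+25)/2 = 18.5; post offices left of it (closer to Alpha at 12) go to Alpha, those right go to Beta.
  Midtown at 0 (w=250) → Alpha
  Eastvale at 5 (w=90) → Alpha
  Riverbend at 14 (w=100) → Alpha
  Lakeside at 15 (w=20) → Alpha
  Southcross at 23 (w=150) → Beta
  Hillcrest at 26 (w=50) → Beta
  Oakwood at 42 (w=70) → Beta
  Northgate at 43 (w=20) → Beta
  Westmoor at 46 (w=400) → Beta
Alpha captures 460; Beta captures 690.

460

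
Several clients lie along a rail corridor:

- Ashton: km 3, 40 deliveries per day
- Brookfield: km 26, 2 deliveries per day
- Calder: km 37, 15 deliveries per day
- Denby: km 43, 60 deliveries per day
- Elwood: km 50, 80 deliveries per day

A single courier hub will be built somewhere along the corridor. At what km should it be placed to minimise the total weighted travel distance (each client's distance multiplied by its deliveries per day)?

For a sum of weighted absolute distances on a line, the optimum is the weighted median (not the mean). Total weight W = 197; half-weight = 98.5.
Sort by position and accumulate weight:
  km 3 (Ashton, w=40) → cum 40
  km 26 (Brookfield, w=2) → cum 42
  km 37 (Calder, w=15) → cum 57
  km 43 (Denby, w=60) → cum 117  ≥ 98.5 → median here
  km 50 (Elwood, w=80) → cum 197
Optimal location: km 43.

x = 43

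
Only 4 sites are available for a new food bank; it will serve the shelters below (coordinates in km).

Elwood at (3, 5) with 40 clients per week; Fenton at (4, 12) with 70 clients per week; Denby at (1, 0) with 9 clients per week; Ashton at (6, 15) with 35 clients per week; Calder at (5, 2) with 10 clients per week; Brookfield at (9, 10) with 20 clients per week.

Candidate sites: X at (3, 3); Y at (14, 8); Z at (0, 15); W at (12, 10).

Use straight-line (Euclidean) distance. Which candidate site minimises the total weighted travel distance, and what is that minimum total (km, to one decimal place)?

Total weighted distance at each candidate:
  X (3, 3): total = 1386.0
  Y (14, 8): total = 1935.3
  Z (0, 15): total = 1458.1
  W (12, 10): total = 1562.5
Minimum is at X with total 1386.0 km.

X, total 1386.0 km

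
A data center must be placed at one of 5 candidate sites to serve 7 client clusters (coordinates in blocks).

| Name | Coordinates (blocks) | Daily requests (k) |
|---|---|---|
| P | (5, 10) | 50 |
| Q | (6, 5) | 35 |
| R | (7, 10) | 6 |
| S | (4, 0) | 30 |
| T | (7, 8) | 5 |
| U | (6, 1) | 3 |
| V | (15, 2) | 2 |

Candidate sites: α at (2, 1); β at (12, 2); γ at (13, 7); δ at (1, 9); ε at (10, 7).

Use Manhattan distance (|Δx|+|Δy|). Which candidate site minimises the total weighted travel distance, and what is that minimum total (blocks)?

δ, total 1083 blocks

Total weighted distance at each candidate:
  α (2, 1): total = 1154
  β (12, 2): total = 1525
  γ (13, 7): total = 1487
  δ (1, 9): total = 1083
  ε (10, 7): total = 1106
Minimum is at δ with total 1083 blocks.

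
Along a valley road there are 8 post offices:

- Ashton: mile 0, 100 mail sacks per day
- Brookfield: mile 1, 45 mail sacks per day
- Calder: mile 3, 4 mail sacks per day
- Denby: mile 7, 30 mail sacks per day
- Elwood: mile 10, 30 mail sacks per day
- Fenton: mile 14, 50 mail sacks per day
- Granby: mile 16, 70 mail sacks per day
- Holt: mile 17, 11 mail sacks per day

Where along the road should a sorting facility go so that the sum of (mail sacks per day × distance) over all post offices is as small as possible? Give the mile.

For a sum of weighted absolute distances on a line, the optimum is the weighted median (not the mean). Total weight W = 340; half-weight = 170.
Sort by position and accumulate weight:
  mile 0 (Ashton, w=100) → cum 100
  mile 1 (Brookfield, w=45) → cum 145
  mile 3 (Calder, w=4) → cum 149
  mile 7 (Denby, w=30) → cum 179  ≥ 170 → median here
  mile 10 (Elwood, w=30) → cum 209
  mile 14 (Fenton, w=50) → cum 259
  mile 16 (Granby, w=70) → cum 329
  mile 17 (Holt, w=11) → cum 340
Optimal location: mile 7.

x = 7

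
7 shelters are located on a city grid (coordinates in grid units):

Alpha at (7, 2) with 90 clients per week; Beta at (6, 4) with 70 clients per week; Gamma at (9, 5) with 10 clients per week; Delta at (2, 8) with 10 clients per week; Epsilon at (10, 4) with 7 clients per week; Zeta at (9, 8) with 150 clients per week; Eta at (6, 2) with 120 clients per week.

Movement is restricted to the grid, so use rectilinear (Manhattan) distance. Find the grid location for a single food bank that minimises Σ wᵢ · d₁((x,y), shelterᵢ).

(7, 4)

Manhattan distance separates: Σwᵢ(|x−xᵢ|+|y−yᵢ|) = Σwᵢ|x−xᵢ| + Σwᵢ|y−yᵢ|, so x and y are optimised independently as 1-D weighted medians.
Total weight W = 457; half = 228.5.
x-coordinate, sorted with cumulative weight:
  x=2 (Delta, w=10) cum 10
  x=6 (Beta, w=70) cum 80
  x=6 (Eta, w=120) cum 200
  x=7 (Alpha, w=90) cum 290  ← median
  x=9 (Gamma, w=10) cum 300
  x=9 (Zeta, w=150) cum 450
  x=10 (Epsilon, w=7) cum 457
⇒ x* = 7
y-coordinate, sorted with cumulative weight:
  y=2 (Alpha, w=90) cum 90
  y=2 (Eta, w=120) cum 210
  y=4 (Beta, w=70) cum 280  ← median
  y=4 (Epsilon, w=7) cum 287
  y=5 (Gamma, w=10) cum 297
  y=8 (Delta, w=10) cum 307
  y=8 (Zeta, w=150) cum 457
⇒ y* = 4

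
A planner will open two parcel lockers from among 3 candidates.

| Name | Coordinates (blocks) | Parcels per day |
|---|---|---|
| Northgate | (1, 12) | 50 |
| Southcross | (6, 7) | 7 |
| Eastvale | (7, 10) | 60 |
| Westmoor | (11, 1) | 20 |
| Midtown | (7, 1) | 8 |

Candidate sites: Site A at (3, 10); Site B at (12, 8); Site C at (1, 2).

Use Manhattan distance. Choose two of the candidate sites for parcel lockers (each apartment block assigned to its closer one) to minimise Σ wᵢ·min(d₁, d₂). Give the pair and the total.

Evaluate every pair (each demand assigned to the nearer of the two):
  {Site A, Site B}: total = 738
  {Site A, Site C}: total = 758
  {Site B, Site C}: total = 1185
Best pair: {Site A, Site B} with total 738.

{Site A, Site B}, total 738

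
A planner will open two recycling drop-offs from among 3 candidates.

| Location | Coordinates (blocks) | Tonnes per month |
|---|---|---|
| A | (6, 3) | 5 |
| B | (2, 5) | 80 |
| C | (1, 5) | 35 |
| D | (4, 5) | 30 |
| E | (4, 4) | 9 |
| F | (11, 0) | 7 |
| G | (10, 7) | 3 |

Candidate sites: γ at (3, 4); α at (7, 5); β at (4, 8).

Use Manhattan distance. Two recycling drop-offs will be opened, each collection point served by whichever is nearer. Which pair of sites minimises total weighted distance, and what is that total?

Evaluate every pair (each demand assigned to the nearer of the two):
  {γ, α}: total = 427
  {γ, β}: total = 459
  {α, β}: total = 829
Best pair: {γ, α} with total 427.

{γ, α}, total 427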